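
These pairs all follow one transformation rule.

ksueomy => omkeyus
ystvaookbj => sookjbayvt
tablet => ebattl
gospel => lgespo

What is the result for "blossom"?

omlbsso

Looking at the pairs, the operation is to sort the characters into reverse alphabetical order, then move the first 3 characters to the end (rotate left by 3).
Starting from "blossom": after the first operation, "ssoomlb"; after the second, "omlbsso".
(Check on "gospel": → "spolge" → "lgespo" ✓)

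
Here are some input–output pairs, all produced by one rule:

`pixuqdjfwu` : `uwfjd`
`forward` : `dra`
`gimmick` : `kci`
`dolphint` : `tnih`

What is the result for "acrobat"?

tab

In each case the input is transformed by: take characters alternately from the front and the back (1st, last, 2nd, 2nd-last, ...), then keep every other character starting from the second (positions 2nd, 4th, 6th, ...).
On "acrobat": the first step gives "atcarbo", and the second then gives "tab".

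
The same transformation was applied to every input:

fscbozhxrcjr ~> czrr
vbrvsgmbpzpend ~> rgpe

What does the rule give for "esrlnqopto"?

rqt

What's happening: keep one character in every 3, starting at position 3 (positions 3rd, 6th, 9th, ...).
Applying that to "esrlnqopto" gives "rqt".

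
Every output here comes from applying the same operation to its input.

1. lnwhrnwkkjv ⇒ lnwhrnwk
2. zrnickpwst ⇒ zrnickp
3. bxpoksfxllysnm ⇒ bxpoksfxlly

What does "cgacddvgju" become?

cgacddv

In each case the input is transformed by: delete the last 3 characters.
So "cgacddvgju" becomes "cgacddv".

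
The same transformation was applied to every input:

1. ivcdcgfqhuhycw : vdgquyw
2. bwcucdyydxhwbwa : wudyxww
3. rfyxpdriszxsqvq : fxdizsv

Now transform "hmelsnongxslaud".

The rule is to keep every other character starting from the second (positions 2nd, 4th, 6th, ...).
Doing the same to "hmelsnongxslaud": "mlnnxlu".

mlnnxlu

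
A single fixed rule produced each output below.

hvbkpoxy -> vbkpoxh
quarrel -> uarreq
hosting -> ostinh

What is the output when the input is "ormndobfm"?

What's happening: swap the first and last characters, then delete the first character.
"ormndobfm" → "mrmndobfo" → "rmndobfo".
(Check on "quarrel": → "luarreq" → "uarreq" ✓)

rmndobfo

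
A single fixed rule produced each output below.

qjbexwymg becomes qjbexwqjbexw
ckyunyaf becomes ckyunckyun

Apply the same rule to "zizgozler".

zizgozzizgoz

The transformation: delete the last 3 characters, then write the whole string twice.
Applying both steps to "zizgozler": "zizgoz", then "zizgozzizgoz".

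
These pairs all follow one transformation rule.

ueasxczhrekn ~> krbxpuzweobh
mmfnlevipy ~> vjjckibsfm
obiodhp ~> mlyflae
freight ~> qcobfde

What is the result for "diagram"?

In each case the input is transformed by: shift every letter 3 places backward in the alphabet (wrapping around), then move the last character to the front.
"diagram" → "afxdoxj" → "jafxdox".
(Check on "freight": → "cobfdeq" → "qcobfde" ✓)

jafxdox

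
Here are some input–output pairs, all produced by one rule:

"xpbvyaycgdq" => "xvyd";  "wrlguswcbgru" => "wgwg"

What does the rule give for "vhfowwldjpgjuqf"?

volpu

The rule is to keep one character in every 3, starting at position 1 (positions 1st, 4th, 7th, ...).
So "vhfowwldjpgjuqf" becomes "volpu".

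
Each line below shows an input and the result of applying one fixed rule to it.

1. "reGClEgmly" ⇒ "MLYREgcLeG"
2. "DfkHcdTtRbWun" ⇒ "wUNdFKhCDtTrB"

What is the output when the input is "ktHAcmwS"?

Rule — flip the case of every letter, then move the last 3 characters to the front (rotate right by 3).
On "ktHAcmwS": the first step gives "KThaCMWs", and the second then gives "MWsKThaC".

MWsKThaC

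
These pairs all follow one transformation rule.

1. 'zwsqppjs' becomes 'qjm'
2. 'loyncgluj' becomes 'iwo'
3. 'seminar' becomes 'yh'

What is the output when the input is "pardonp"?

In each case the input is transformed by: keep one character in every 3, starting at position 2 (positions 2nd, 5th, 8th, ...), then shift every letter 6 places backward in the alphabet (wrapping around).
On "pardonp" that produces "ui".

ui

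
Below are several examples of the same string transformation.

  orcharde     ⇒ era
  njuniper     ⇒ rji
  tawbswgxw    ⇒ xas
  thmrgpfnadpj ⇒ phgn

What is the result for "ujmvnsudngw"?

Each output is the input with this applied: keep one character in every 3, starting at position 2 (positions 2nd, 5th, 8th, ...), then move the last character to the front.
Applying that to "ujmvnsudngw" gives "wjnd".

wjnd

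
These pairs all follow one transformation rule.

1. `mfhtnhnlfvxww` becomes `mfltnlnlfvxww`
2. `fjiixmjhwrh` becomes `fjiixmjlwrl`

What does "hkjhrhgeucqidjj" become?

lkjlrlgeucqidjj

The rule is to replace every "h" with "l".
So "hkjhrhgeucqidjj" becomes "lkjlrlgeucqidjj".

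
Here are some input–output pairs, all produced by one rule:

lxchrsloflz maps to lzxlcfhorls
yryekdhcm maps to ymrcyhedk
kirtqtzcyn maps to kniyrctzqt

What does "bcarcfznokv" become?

Each output is the input with this applied: take characters alternately from the front and the back (1st, last, 2nd, 2nd-last, ...).
On "bcarcfznokv" that produces "bvckaornczf".

bvckaornczf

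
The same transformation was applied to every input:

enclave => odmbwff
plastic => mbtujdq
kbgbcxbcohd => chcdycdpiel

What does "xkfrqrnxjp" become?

lgsrsoykqy

What's happening: move the first character to the end, then shift every letter 1 place forward in the alphabet (wrapping around).
On "xkfrqrnxjp": the first step gives "kfrqrnxjpx", and the second then gives "lgsrsoykqy".
(Check on "enclave": → "nclavee" → "odmbwff" ✓)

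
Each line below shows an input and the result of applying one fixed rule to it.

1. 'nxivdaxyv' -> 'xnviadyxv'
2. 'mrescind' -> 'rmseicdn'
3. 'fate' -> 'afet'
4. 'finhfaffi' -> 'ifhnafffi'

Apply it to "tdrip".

dtirp

The pattern: swap each adjacent pair of characters (1↔2, 3↔4, ...).
"tdrip" → "dtirp".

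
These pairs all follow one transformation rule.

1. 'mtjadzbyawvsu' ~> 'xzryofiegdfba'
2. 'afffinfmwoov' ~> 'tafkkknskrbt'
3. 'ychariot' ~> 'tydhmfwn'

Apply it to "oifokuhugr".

lwtnktpzmz

What's happening: shift every letter 5 places forward in the alphabet (wrapping around), then move the last 2 characters to the front (rotate right by 2).
For "oifokuhugr", step one produces "tnktpzmzlw"; step two turns that into "lwtnktpzmz".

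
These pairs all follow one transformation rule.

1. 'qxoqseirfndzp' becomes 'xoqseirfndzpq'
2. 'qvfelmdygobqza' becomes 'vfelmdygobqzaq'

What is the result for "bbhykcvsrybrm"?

The pattern: move the first character to the end.
So "bbhykcvsrybrm" becomes "bhykcvsrybrmb".

bhykcvsrybrmb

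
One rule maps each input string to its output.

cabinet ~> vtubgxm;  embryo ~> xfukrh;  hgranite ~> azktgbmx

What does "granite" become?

zktgbmx

What's happening: shift every letter 7 places backward in the alphabet (wrapping around).
On "granite" that produces "zktgbmx".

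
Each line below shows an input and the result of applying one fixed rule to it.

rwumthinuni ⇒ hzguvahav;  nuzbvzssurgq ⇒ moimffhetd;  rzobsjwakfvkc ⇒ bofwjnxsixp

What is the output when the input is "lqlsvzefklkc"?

The rule is to delete the first 2 characters, then shift every letter 13 places forward in the alphabet (wrapping around) — i.e. ROT13.
On "lqlsvzefklkc": the first step gives "lsvzefklkc", and the second then gives "yfimrsxyxp".

yfimrsxyxp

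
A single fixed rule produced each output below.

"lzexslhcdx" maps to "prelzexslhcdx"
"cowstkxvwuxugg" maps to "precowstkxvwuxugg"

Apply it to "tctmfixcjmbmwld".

The rule is to prepend "pre".
"tctmfixcjmbmwld" → "pretctmfixcjmbmwld".

pretctmfixcjmbmwld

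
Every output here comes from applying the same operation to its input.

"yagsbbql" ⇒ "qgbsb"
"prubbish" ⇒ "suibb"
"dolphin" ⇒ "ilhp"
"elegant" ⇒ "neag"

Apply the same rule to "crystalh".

lyast

Each output is the input with this applied: take characters alternately from the front and the back (1st, last, 2nd, 2nd-last, ...), then delete the first 3 characters.
"crystalh" → "lyast".
(Check on "prubbish": → "phrsuibb" → "suibb" ✓)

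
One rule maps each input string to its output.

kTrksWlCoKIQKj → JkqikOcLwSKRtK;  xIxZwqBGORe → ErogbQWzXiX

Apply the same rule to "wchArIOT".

What's happening: flip the case of every letter, then reverse the string.
Starting from "wchArIOT": after the first operation, "WCHaRiot"; after the second, "toiRaHCW".

toiRaHCW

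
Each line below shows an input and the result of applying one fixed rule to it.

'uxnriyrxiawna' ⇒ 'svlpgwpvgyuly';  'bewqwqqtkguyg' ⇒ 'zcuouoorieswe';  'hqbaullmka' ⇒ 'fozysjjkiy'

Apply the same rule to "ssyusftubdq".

The rule is to shift every letter 2 places backward in the alphabet (wrapping around).
"ssyusftubdq" → "qqwsqdrszbo".

qqwsqdrszbo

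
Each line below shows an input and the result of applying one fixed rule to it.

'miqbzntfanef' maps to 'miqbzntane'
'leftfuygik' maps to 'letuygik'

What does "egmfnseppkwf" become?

egmnseppkw

The rule is to remove every "f".
So "egmfnseppkwf" becomes "egmnseppkw".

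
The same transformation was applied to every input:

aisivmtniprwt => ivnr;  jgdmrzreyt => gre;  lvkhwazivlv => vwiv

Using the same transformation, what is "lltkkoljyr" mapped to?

Looking at the pairs, the operation is to keep one character in every 3, starting at position 2 (positions 2nd, 5th, 8th, ...).
So "lltkkoljyr" becomes "lkj".

lkj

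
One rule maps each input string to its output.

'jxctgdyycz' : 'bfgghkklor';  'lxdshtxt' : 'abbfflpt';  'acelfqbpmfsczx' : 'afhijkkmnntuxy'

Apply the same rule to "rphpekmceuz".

chkmmpsuxxz

The pattern: shift every letter 8 places forward in the alphabet (wrapping around), then sort the characters into alphabetical order.
Working it through for "rphpekmceuz": intermediate "zxpxmsukmch", final "chkmmpsuxxz".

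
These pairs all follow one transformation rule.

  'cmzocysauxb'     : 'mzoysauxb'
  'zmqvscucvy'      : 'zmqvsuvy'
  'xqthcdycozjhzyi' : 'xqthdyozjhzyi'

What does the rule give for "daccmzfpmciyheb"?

damzfpmiyheb

Looking at the pairs, the operation is to remove every "c".
"daccmzfpmciyheb" → "damzfpmiyheb".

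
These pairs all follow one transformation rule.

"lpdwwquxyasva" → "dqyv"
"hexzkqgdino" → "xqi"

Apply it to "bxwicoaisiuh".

What's happening: keep one character in every 3, starting at position 3 (positions 3rd, 6th, 9th, ...).
Doing the same to "bxwicoaisiuh": "wosh".

wosh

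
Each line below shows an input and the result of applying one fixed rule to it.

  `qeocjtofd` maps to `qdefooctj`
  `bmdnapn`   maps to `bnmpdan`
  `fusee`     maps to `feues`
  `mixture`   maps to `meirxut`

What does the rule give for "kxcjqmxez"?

In each case the input is transformed by: take characters alternately from the front and the back (1st, last, 2nd, 2nd-last, ...).
"kxcjqmxez" → "kzxecxjmq".

kzxecxjmq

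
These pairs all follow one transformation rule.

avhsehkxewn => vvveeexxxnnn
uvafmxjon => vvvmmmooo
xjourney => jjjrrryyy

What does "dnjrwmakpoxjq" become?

Rule — keep one character in every 3, starting at position 2 (positions 2nd, 5th, 8th, ...), then repeat every character 3 times.
For "dnjrwmakpoxjq", step one produces "nwkx"; step two turns that into "nnnwwwkkkxxx".

nnnwwwkkkxxx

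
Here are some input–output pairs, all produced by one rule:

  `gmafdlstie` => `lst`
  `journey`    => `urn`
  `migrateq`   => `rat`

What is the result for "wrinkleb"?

nkl

Looking at the pairs, the operation is to move the last 2 characters to the front (rotate right by 2), then keep only the last 3 characters.
Starting from "wrinkleb": after the first operation, "ebwrinkl"; after the second, "nkl".
(Check on "gmafdlstie": → "iegmafdlst" → "lst" ✓)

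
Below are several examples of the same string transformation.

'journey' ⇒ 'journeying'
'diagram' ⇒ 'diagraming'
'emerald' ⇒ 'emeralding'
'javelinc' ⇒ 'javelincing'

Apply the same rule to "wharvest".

The rule is to append "ing".
Doing the same to "wharvest": "wharvesting".

wharvesting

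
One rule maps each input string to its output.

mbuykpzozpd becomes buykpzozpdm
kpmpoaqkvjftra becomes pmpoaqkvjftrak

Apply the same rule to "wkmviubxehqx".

The rule is to move the first character to the end.
Applying that to "wkmviubxehqx" gives "kmviubxehqxw".

kmviubxehqxw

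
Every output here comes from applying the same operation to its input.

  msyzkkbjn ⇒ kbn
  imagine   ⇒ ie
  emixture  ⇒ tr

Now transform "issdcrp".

Looking at the pairs, the operation is to keep every other character starting from the first (positions 1st, 3rd, 5th, ...), then delete the first 2 characters.
Doing the same to "issdcrp": "cp".

cp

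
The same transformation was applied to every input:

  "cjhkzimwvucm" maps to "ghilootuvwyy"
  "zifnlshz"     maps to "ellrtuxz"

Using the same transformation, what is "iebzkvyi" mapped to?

hklnquuw

The pattern: shift every letter 12 places forward in the alphabet (wrapping around), then sort the characters into alphabetical order.
For "iebzkvyi", step one produces "uqnlwhku"; step two turns that into "hklnquuw".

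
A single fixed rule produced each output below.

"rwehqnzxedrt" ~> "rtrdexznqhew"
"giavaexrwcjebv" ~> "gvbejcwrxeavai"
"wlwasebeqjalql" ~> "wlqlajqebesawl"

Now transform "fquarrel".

The rule is to move the first character to the end, then reverse the string.
Starting from "fquarrel": after the first operation, "quarrelf"; after the second, "flerrauq".
(Check on "wlwasebeqjalql": → "lwasebeqjalqlw" → "wlqlajqebesawl" ✓)

flerrauq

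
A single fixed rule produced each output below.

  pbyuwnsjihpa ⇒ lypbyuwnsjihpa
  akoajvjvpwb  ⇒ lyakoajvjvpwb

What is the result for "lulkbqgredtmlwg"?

The rule is to prepend "ly".
So "lulkbqgredtmlwg" becomes "lylulkbqgredtmlwg".

lylulkbqgredtmlwg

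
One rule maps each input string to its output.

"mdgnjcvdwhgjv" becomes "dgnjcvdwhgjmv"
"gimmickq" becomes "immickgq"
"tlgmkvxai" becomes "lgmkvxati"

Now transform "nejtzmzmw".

ejtzmzmnw

In each case the input is transformed by: swap the first and last characters, then move the first character to the end.
Working it through for "nejtzmzmw": intermediate "wejtzmzmn", final "ejtzmzmnw".
(Check on "mdgnjcvdwhgjv": → "vdgnjcvdwhgjm" → "dgnjcvdwhgjmv" ✓)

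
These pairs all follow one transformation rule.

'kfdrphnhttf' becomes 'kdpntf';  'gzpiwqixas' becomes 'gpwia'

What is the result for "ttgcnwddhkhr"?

Rule — keep every other character starting from the first (positions 1st, 3rd, 5th, ...).
On "ttgcnwddhkhr" that produces "tgndhh".

tgndhh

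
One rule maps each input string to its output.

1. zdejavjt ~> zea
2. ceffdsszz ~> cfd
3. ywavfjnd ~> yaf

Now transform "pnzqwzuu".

The transformation: delete the last 3 characters, then keep every other character starting from the first (positions 1st, 3rd, 5th, ...).
For "pnzqwzuu", step one produces "pnzqw"; step two turns that into "pzw".
(Check on "ywavfjnd": → "ywavf" → "yaf" ✓)

pzw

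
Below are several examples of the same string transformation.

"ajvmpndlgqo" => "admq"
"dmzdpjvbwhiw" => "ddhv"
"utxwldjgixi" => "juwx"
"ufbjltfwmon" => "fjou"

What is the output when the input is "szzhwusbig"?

ghss

Each output is the input with this applied: keep one character in every 3, starting at position 1 (positions 1st, 4th, 7th, ...), then sort the characters into alphabetical order.
"szzhwusbig" → "shsg" → "ghss".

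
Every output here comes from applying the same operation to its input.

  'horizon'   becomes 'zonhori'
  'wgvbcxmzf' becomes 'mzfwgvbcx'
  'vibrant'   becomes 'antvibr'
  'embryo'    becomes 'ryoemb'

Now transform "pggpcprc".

prcpggpc

The transformation: move the last 3 characters to the front (rotate right by 3).
So "pggpcprc" becomes "prcpggpc".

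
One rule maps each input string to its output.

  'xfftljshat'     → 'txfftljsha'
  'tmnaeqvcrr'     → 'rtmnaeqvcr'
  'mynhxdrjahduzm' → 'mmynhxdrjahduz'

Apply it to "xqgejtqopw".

wxqgejtqop

Looking at the pairs, the operation is to move the last character to the front.
Applying that to "xqgejtqopw" gives "wxqgejtqop".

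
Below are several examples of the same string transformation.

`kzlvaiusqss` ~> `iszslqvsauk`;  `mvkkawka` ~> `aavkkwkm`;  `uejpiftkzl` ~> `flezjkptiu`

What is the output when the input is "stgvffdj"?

What's happening: take characters alternately from the front and the back (1st, last, 2nd, 2nd-last, ...), then swap the first and last characters.
Starting from "stgvffdj": after the first operation, "sjtdgfvf"; after the second, "fjtdgfvs".

fjtdgfvs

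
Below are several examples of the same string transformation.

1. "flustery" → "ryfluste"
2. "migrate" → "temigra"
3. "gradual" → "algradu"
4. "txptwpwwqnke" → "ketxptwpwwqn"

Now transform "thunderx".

rxthunde

What's happening: move the last 2 characters to the front (rotate right by 2).
Doing the same to "thunderx": "rxthunde".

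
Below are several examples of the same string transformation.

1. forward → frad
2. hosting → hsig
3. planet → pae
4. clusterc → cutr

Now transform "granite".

gaie

The pattern: keep every other character starting from the first (positions 1st, 3rd, 5th, ...).
Doing the same to "granite": "gaie".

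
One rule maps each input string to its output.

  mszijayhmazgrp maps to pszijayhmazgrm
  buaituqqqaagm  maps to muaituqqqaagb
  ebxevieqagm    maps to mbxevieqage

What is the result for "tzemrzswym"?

The transformation: swap the first and last characters.
So "tzemrzswym" becomes "mzemrzswyt".

mzemrzswyt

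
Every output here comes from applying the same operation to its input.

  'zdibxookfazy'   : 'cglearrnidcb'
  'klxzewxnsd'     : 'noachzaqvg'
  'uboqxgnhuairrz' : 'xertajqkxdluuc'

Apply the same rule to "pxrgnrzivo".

The pattern: shift every letter 3 places forward in the alphabet (wrapping around).
Doing the same to "pxrgnrzivo": "saujquclyr".

saujquclyr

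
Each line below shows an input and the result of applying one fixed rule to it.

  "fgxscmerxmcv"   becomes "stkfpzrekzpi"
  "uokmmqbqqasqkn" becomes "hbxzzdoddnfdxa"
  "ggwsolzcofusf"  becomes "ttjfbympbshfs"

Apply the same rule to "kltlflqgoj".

The rule is to shift every letter 13 places forward in the alphabet (wrapping around) — i.e. ROT13.
So "kltlflqgoj" becomes "xygysydtbw".

xygysydtbw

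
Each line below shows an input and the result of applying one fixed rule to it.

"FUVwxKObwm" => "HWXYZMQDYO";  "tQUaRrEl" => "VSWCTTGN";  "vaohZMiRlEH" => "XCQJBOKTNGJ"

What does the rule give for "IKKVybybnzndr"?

The rule is to shift every letter 2 places forward in the alphabet (wrapping around), then convert every letter to uppercase.
Applying both steps to "IKKVybybnzndr": "KMMXadadpbpft", then "KMMXADADPBPFT".

KMMXADADPBPFT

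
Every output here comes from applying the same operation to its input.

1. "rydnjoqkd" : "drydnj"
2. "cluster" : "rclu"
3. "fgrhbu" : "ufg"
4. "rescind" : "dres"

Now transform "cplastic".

ccpla

Looking at the pairs, the operation is to move the last character to the front, then delete the last 3 characters.
"cplastic" → "ccplasti" → "ccpla".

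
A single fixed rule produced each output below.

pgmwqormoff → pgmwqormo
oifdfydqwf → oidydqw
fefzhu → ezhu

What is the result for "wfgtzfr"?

wgtzr

The pattern: remove every "f".
On "wfgtzfr" that produces "wgtzr".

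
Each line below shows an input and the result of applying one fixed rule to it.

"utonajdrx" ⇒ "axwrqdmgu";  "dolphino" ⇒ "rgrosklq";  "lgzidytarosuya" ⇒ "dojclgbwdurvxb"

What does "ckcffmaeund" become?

gfnfiipdhxq

The pattern: shift every letter 3 places forward in the alphabet (wrapping around), then move the last character to the front.
On "ckcffmaeund": the first step gives "fnfiipdhxqg", and the second then gives "gfnfiipdhxq".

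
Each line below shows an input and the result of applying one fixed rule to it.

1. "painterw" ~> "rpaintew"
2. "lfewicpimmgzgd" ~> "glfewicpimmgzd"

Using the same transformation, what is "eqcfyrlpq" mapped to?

peqcfyrlq

In each case the input is transformed by: move the last character to the front, then swap the first and last characters.
For "eqcfyrlpq" the result is "peqcfyrlq".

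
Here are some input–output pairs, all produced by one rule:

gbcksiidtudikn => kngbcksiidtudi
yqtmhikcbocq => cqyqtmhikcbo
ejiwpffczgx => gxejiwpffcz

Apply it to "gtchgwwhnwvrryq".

yqgtchgwwhnwvrr

In each case the input is transformed by: move the last 2 characters to the front (rotate right by 2).
On "gtchgwwhnwvrryq" that produces "yqgtchgwwhnwvrr".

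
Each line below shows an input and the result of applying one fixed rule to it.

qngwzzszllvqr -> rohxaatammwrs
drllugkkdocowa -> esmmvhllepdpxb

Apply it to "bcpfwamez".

cdqgxbnfa

The transformation: shift every letter 1 place forward in the alphabet (wrapping around).
For "bcpfwamez" the result is "cdqgxbnfa".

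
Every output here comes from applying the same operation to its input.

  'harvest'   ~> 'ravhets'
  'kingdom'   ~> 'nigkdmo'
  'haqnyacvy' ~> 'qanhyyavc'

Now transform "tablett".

baltett

Rule — move the first 2 characters to the end (rotate left by 2), then take characters alternately from the front and the back (1st, last, 2nd, 2nd-last, ...).
So "tablett" becomes "baltett".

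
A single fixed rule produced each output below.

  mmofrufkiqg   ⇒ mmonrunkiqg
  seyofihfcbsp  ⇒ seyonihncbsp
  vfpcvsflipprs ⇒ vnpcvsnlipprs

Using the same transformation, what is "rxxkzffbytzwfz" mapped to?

Each output is the input with this applied: replace every "f" with "n".
On "rxxkzffbytzwfz" that produces "rxxkznnbytzwnz".

rxxkznnbytzwnz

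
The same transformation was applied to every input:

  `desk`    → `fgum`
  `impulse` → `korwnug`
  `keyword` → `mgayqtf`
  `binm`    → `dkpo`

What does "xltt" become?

The rule is to shift every letter 2 places forward in the alphabet (wrapping around).
On "xltt" that produces "znvv".

znvv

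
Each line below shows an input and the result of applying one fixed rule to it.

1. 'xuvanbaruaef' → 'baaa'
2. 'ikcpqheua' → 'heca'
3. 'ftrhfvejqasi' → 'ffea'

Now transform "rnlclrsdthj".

The rule is to sort the characters into reverse alphabetical order, then keep only the last 4 characters.
On "rnlclrsdthj" that produces "jhdc".

jhdc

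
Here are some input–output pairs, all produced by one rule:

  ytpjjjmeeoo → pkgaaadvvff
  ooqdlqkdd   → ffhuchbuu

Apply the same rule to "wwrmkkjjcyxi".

nnidbbaatpoz

What's happening: shift every letter 9 places backward in the alphabet (wrapping around).
Applying that to "wwrmkkjjcyxi" gives "nnidbbaatpoz".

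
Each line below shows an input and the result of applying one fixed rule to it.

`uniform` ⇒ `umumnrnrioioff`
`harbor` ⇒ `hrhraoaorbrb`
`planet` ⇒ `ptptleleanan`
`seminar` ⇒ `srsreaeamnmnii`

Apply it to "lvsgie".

The pattern: double every character, then take characters alternately from the front and the back (1st, last, 2nd, 2nd-last, ...).
Applying that to "lvsgie" gives "lelevivisgsg".

lelevivisgsg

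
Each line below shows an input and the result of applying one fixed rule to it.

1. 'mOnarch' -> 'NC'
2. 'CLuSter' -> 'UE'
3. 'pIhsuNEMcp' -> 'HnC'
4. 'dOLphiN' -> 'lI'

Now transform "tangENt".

Looking at the pairs, the operation is to flip the case of every letter, then keep one character in every 3, starting at position 3 (positions 3rd, 6th, 9th, ...).
Working it through for "tangENt": intermediate "TANGenT", final "Nn".

Nn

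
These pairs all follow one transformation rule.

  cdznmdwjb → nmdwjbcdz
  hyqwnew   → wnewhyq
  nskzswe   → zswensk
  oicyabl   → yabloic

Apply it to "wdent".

The transformation: move the first 3 characters to the end (rotate left by 3).
On "wdent" that produces "ntwde".

ntwde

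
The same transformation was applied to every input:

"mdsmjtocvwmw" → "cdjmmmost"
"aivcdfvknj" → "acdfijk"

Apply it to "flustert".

eflrs

Rule — sort the characters into alphabetical order, then delete the last 3 characters.
Starting from "flustert": after the first operation, "eflrsttu"; after the second, "eflrs".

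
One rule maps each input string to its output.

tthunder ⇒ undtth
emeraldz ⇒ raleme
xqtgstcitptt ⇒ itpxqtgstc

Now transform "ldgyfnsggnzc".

The transformation: delete the last 2 characters, then move the last 3 characters to the front (rotate right by 3).
On "ldgyfnsggnzc": the first step gives "ldgyfnsggn", and the second then gives "ggnldgyfns".

ggnldgyfns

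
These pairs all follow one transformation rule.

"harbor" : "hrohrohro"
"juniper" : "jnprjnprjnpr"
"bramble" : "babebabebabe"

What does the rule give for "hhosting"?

hotnhotnhotn

The transformation: keep every other character starting from the first (positions 1st, 3rd, 5th, ...), then write the whole string 3 times in a row.
Starting from "hhosting": after the first operation, "hotn"; after the second, "hotnhotnhotn".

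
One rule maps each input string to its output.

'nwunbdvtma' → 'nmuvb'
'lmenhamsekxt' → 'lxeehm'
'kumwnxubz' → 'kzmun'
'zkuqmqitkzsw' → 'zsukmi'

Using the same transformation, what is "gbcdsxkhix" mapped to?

gicks

Rule — keep every other character starting from the first (positions 1st, 3rd, 5th, ...), then take characters alternately from the front and the back (1st, last, 2nd, 2nd-last, ...).
Working it through for "gbcdsxkhix": intermediate "gcski", final "gicks".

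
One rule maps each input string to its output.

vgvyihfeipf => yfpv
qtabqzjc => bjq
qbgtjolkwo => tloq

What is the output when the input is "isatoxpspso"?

tpsi

Looking at the pairs, the operation is to keep one character in every 3, starting at position 1 (positions 1st, 4th, 7th, ...), then move the first character to the end.
Starting from "isatoxpspso": after the first operation, "itps"; after the second, "tpsi".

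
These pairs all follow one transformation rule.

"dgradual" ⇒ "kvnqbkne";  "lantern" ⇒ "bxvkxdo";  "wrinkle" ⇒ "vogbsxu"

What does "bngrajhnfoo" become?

The pattern: move the last 2 characters to the front (rotate right by 2), then shift every letter 10 places forward in the alphabet (wrapping around).
For "bngrajhnfoo", step one produces "oobngrajhnf"; step two turns that into "yylxqbktrxp".

yylxqbktrxp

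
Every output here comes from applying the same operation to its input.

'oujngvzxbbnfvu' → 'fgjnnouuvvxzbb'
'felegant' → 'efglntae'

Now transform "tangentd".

egnnttad

The transformation: sort the characters into alphabetical order, then move the first 2 characters to the end (rotate left by 2).
"tangentd" → "egnnttad".
(Check on "felegant": → "aeefglnt" → "efglntae" ✓)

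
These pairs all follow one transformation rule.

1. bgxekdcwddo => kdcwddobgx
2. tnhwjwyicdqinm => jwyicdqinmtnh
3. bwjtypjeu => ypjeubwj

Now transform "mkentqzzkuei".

tqzzkueimke

Each output is the input with this applied: move the first 3 characters to the end (rotate left by 3), then delete the first character.
On "mkentqzzkuei": the first step gives "ntqzzkueimke", and the second then gives "tqzzkueimke".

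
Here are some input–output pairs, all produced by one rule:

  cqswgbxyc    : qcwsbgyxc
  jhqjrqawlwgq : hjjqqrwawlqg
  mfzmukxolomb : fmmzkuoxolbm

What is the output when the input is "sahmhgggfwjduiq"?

In each case the input is transformed by: swap each adjacent pair of characters (1↔2, 3↔4, ...).
Doing the same to "sahmhgggfwjduiq": "asmhghggwfdjiuq".

asmhghggwfdjiuq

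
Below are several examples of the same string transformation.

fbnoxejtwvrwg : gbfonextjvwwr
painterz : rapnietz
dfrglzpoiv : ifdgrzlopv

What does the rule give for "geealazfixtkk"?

kegaealfzxikt

In each case the input is transformed by: swap each adjacent pair of characters (1↔2, 3↔4, ...), then move the last character to the front.
For "geealazfixtkk", step one produces "egaealfzxiktk"; step two turns that into "kegaealfzxikt".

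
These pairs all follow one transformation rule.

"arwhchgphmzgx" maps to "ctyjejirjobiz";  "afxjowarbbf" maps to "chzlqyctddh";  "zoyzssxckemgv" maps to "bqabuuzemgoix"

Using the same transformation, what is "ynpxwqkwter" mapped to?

aprzysmyvgt

The rule is to shift every letter 2 places forward in the alphabet (wrapping around).
On "ynpxwqkwter" that produces "aprzysmyvgt".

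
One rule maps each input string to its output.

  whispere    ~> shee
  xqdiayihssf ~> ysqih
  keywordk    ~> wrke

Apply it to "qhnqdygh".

yqhh

The pattern: keep every other character starting from the second (positions 2nd, 4th, 6th, ...), then sort the characters into reverse alphabetical order.
For "qhnqdygh", step one produces "hqyh"; step two turns that into "yqhh".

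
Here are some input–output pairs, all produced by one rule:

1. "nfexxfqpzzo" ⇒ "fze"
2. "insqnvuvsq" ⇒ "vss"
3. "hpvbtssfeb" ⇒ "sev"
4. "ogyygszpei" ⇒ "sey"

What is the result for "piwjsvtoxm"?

The pattern: keep one character in every 3, starting at position 3 (positions 3rd, 6th, 9th, ...), then move the first character to the end.
Working it through for "piwjsvtoxm": intermediate "wvx", final "vxw".

vxw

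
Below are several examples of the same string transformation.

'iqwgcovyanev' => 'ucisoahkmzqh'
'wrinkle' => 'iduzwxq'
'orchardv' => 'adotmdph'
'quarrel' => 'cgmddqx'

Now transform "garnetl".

smdzqfx

Each output is the input with this applied: shift every letter 12 places forward in the alphabet (wrapping around).
Doing the same to "garnetl": "smdzqfx".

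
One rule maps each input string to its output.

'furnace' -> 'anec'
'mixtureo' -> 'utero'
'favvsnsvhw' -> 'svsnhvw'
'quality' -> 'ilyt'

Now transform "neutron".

In each case the input is transformed by: delete the first 3 characters, then swap each adjacent pair of characters (1↔2, 3↔4, ...).
Starting from "neutron": after the first operation, "tron"; after the second, "rtno".
(Check on "mixtureo": → "tureo" → "utero" ✓)

rtno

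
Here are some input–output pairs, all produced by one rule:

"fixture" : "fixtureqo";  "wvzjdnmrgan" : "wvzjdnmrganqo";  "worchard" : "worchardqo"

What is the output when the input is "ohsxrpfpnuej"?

ohsxrpfpnuejqo

Each output is the input with this applied: append "qo".
Applying that to "ohsxrpfpnuej" gives "ohsxrpfpnuejqo".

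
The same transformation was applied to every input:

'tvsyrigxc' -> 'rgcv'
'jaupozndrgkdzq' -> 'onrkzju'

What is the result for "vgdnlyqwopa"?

The transformation: move the first 3 characters to the end (rotate left by 3), then keep every other character starting from the second (positions 2nd, 4th, 6th, ...).
Working it through for "vgdnlyqwopa": intermediate "nlyqwopavgd", final "lqoag".

lqoag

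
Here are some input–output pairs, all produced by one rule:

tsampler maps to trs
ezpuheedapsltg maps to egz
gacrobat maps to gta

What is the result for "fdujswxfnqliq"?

The pattern: take characters alternately from the front and the back (1st, last, 2nd, 2nd-last, ...), then keep only the first 3 characters.
"fdujswxfnqliq" → "fqdiuljqsnwfx" → "fqd".

fqd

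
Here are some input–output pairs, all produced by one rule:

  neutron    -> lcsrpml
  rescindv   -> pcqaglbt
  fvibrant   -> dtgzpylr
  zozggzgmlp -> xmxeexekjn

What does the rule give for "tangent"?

Rule — shift every letter 2 places backward in the alphabet (wrapping around).
So "tangent" becomes "ryleclr".

ryleclr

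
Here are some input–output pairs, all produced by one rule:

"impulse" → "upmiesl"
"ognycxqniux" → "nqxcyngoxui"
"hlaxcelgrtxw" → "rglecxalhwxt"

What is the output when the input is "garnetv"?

The transformation: move the last 3 characters to the front (rotate right by 3), then reverse the string.
Starting from "garnetv": after the first operation, "etvgarn"; after the second, "nragvte".
(Check on "hlaxcelgrtxw": → "txwhlaxcelgr" → "rglecxalhwxt" ✓)

nragvte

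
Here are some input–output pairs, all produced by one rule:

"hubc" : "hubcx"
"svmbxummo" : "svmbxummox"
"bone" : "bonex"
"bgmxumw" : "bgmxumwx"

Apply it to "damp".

dampx

Rule — append "x".
"damp" → "dampx".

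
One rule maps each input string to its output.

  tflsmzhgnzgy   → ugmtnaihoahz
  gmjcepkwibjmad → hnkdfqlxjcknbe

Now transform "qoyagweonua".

Looking at the pairs, the operation is to shift every letter 1 place forward in the alphabet (wrapping around).
So "qoyagweonua" becomes "rpzbhxfpovb".

rpzbhxfpovb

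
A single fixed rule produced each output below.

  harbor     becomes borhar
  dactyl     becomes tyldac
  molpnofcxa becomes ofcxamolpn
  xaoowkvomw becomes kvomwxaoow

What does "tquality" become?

litytqua

Looking at the pairs, the operation is to swap the front and back halves of the string.
For "tquality" the result is "litytqua".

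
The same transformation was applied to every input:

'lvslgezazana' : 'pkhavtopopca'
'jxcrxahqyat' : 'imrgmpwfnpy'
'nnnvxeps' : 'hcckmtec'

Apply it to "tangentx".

Looking at the pairs, the operation is to swap the first and last characters, then shift every letter 11 places backward in the alphabet (wrapping around).
Applying that to "tangentx" gives "mpcvtcii".

mpcvtcii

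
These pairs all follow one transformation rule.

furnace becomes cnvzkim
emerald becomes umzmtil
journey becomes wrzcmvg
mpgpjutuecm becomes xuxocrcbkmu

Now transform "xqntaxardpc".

yfbvfizixlk

What's happening: shift every letter 8 places forward in the alphabet (wrapping around), then swap each adjacent pair of characters (1↔2, 3↔4, ...).
Applying both steps to "xqntaxardpc": "fyvbifizlxk", then "yfbvfizixlk".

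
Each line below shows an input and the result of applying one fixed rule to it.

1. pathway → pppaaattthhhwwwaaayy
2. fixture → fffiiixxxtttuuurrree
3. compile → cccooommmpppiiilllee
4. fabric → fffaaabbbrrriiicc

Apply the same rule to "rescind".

rrreeesssccciiinnndd

The transformation: repeat every character 3 times, then delete the last character.
On "rescind": the first step gives "rrreeesssccciiinnnddd", and the second then gives "rrreeesssccciiinnndd".
(Check on "fixture": → "fffiiixxxtttuuurrreee" → "fffiiixxxtttuuurrree" ✓)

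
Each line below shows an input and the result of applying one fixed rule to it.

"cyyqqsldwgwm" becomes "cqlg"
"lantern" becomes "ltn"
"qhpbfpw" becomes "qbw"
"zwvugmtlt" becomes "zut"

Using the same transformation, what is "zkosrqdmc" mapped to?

zsd

In each case the input is transformed by: keep one character in every 3, starting at position 1 (positions 1st, 4th, 7th, ...).
Applying that to "zkosrqdmc" gives "zsd".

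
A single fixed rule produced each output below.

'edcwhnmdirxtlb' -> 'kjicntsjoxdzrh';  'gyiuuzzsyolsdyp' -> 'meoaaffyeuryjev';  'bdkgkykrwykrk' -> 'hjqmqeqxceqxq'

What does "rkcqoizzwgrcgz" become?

xqiwuoffcmximf

In each case the input is transformed by: shift every letter 6 places forward in the alphabet (wrapping around).
For "rkcqoizzwgrcgz" the result is "xqiwuoffcmximf".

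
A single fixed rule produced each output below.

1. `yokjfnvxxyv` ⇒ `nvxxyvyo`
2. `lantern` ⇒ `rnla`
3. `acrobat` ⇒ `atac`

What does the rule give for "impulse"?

What's happening: move the first 2 characters to the end (rotate left by 2), then delete the first 3 characters.
Starting from "impulse": after the first operation, "pulseim"; after the second, "seim".
(Check on "yokjfnvxxyv": → "kjfnvxxyvyo" → "nvxxyvyo" ✓)

seim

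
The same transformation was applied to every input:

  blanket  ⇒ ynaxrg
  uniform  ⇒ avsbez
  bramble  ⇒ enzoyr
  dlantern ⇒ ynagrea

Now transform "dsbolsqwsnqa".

Each output is the input with this applied: delete the first character, then shift every letter 13 places forward in the alphabet (wrapping around) — i.e. ROT13.
Starting from "dsbolsqwsnqa": after the first operation, "sbolsqwsnqa"; after the second, "fobyfdjfadn".

fobyfdjfadn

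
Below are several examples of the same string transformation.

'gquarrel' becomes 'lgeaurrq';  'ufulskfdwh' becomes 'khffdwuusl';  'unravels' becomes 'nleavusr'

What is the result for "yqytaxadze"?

The transformation: sort the characters into reverse alphabetical order, then swap the front and back halves of the string.
For "yqytaxadze", step one produces "zyyxtqedaa"; step two turns that into "qedaazyyxt".
(Check on "gquarrel": → "urrqlgea" → "lgeaurrq" ✓)

qedaazyyxt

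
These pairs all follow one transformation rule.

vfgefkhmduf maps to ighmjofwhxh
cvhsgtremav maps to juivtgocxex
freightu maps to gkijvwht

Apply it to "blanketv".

Looking at the pairs, the operation is to shift every letter 2 places forward in the alphabet (wrapping around), then move the first 2 characters to the end (rotate left by 2).
Working it through for "blanketv": intermediate "dncpmgvx", final "cpmgvxdn".

cpmgvxdn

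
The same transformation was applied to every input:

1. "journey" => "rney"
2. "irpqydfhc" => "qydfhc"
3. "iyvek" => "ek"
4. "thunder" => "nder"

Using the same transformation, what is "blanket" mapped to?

Rule — delete the first 3 characters.
Doing the same to "blanket": "nket".

nket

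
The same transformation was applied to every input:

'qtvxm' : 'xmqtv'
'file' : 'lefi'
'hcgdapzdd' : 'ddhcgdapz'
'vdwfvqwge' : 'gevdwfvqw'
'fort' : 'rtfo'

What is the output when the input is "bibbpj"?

pjbibb

Rule — move the last 2 characters to the front (rotate right by 2).
Doing the same to "bibbpj": "pjbibb".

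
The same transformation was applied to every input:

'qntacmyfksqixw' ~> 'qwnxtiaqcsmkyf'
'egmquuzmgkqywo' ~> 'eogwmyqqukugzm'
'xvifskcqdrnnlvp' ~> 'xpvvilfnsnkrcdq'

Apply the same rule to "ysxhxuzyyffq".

yqsfxfhyxyuz

In each case the input is transformed by: take characters alternately from the front and the back (1st, last, 2nd, 2nd-last, ...).
Applying that to "ysxhxuzyyffq" gives "yqsfxfhyxyuz".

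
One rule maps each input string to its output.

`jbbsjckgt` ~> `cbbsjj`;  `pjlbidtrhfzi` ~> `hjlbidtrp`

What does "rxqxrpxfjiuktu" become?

Looking at the pairs, the operation is to delete the last 3 characters, then swap the first and last characters.
"rxqxrpxfjiuktu" → "rxqxrpxfjiu" → "uxqxrpxfjir".

uxqxrpxfjir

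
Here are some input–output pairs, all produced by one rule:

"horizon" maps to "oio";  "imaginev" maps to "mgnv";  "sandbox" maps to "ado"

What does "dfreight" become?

Rule — keep every other character starting from the second (positions 2nd, 4th, 6th, ...).
For "dfreight" the result is "fegt".

fegt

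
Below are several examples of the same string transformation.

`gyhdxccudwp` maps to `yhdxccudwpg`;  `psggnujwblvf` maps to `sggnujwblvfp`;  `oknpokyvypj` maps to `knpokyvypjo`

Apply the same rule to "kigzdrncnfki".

What's happening: move the first character to the end.
Applying that to "kigzdrncnfki" gives "igzdrncnfkik".

igzdrncnfkik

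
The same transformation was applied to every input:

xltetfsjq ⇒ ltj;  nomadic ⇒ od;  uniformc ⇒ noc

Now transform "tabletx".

What's happening: keep one character in every 3, starting at position 2 (positions 2nd, 5th, 8th, ...).
On "tabletx" that produces "ae".

ae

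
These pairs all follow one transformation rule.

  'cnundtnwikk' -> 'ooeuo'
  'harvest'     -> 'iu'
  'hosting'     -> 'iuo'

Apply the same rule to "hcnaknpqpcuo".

Looking at the pairs, the operation is to shift every letter 1 place forward in the alphabet (wrapping around), then keep only the vowels.
Starting from "hcnaknpqpcuo": after the first operation, "idobloqrqdvp"; after the second, "ioo".

ioo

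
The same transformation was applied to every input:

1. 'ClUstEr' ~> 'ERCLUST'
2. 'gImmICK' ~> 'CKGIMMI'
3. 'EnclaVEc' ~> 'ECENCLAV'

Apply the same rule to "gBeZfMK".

MKGBEZF

The transformation: move the last 2 characters to the front (rotate right by 2), then convert every letter to uppercase.
"gBeZfMK" → "MKgBeZf" → "MKGBEZF".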